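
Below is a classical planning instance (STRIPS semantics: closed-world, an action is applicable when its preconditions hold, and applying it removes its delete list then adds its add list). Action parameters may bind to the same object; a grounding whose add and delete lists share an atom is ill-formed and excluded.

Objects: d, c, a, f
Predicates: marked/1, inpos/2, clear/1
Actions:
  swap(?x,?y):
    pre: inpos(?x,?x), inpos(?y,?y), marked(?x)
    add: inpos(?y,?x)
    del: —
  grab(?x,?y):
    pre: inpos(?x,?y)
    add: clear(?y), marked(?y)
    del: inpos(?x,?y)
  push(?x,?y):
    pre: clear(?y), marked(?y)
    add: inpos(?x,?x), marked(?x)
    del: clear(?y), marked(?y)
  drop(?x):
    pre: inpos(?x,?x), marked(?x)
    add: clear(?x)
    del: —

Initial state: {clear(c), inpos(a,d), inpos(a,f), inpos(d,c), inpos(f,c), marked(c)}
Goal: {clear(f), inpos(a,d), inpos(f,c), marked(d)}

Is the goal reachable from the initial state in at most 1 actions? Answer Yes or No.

No

1. grab(a,f)  →  {clear(c), clear(f), inpos(a,d), inpos(d,c), inpos(f,c), marked(c), marked(f)}
2. push(d,c)  →  {clear(f), inpos(a,d), inpos(d,c), inpos(d,d), inpos(f,c), marked(d), marked(f)}
optimal plan length = 2; 2 > 1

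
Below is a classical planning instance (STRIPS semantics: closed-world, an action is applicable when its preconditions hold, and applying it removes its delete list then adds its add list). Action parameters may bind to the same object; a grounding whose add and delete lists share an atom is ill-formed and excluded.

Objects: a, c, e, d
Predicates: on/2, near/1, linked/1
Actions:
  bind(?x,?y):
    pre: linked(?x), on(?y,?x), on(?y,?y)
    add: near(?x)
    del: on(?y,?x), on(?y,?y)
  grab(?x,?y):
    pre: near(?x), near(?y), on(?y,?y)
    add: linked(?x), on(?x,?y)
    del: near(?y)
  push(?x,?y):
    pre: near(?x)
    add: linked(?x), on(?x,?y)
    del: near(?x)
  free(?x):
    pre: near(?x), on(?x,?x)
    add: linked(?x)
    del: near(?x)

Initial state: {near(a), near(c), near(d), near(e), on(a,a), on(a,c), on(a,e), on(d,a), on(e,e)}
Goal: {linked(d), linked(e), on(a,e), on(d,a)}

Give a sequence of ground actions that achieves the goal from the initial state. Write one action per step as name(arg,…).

1. grab(e,a)  →  {linked(e), near(c), near(d), near(e), on(a,a), on(a,c), on(a,e), on(d,a), on(e,a), on(e,e)}
2. grab(d,e)  →  {linked(d), linked(e), near(c), near(d), on(a,a), on(a,c), on(a,e), on(d,a), on(d,e), on(e,a), on(e,e)}

grab(e,a); grab(d,e)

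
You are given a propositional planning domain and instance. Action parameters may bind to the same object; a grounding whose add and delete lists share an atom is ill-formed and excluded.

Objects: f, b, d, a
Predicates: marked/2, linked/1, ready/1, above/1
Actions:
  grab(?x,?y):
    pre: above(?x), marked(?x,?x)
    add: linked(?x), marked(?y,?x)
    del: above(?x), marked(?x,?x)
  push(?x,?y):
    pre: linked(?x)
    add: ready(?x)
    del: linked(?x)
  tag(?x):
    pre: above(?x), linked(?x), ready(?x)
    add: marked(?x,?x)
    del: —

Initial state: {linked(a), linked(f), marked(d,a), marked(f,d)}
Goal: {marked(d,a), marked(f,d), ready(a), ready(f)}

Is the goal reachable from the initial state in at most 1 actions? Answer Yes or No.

No

1. push(f,f)  →  {linked(a), marked(d,a), marked(f,d), ready(f)}
2. push(a,f)  →  {marked(d,a), marked(f,d), ready(a), ready(f)}
optimal plan length = 2; 2 > 1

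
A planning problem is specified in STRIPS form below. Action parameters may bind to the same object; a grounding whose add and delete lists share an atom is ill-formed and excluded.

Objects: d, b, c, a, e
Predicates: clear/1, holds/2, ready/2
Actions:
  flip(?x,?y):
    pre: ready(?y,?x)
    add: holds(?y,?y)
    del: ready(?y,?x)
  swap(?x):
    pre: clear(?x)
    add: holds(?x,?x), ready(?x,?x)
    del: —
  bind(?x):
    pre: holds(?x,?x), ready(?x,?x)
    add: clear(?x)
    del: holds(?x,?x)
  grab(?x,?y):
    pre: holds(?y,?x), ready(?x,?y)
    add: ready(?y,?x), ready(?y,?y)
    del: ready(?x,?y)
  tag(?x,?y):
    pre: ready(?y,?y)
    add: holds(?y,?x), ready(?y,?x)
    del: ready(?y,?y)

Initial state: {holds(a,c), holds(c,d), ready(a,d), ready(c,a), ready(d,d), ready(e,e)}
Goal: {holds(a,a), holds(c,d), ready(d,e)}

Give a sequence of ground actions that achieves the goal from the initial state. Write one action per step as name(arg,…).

flip(d,a); tag(e,d)

1. flip(d,a)  →  {holds(a,a), holds(a,c), holds(c,d), ready(c,a), ready(d,d), ready(e,e)}
2. tag(e,d)  →  {holds(a,a), holds(a,c), holds(c,d), holds(d,e), ready(c,a), ready(d,e), ready(e,e)}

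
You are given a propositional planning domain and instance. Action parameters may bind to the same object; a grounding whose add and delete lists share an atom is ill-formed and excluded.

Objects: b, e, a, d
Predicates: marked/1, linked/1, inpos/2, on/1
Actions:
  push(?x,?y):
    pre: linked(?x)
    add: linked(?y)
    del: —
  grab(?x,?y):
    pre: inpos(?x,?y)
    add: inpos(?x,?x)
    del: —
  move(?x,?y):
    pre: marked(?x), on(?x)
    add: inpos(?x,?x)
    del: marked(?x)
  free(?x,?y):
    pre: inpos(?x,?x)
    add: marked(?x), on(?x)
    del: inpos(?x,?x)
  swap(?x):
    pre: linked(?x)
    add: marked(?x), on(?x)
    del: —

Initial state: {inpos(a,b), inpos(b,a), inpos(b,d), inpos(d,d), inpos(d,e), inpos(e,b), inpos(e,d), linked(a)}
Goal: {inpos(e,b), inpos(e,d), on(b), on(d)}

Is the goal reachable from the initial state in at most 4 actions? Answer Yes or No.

1. push(a,b)  →  {inpos(a,b), inpos(b,a), inpos(b,d), inpos(d,d), inpos(d,e), inpos(e,b), inpos(e,d), linked(a), linked(b)}
2. free(d,b)  →  {inpos(a,b), inpos(b,a), inpos(b,d), inpos(d,e), inpos(e,b), inpos(e,d), linked(a), linked(b), marked(d), on(d)}
3. swap(b)  →  {inpos(a,b), inpos(b,a), inpos(b,d), inpos(d,e), inpos(e,b), inpos(e,d), linked(a), linked(b), marked(b), marked(d), on(b), on(d)}
optimal plan length = 3; 3 ≤ 4

Yes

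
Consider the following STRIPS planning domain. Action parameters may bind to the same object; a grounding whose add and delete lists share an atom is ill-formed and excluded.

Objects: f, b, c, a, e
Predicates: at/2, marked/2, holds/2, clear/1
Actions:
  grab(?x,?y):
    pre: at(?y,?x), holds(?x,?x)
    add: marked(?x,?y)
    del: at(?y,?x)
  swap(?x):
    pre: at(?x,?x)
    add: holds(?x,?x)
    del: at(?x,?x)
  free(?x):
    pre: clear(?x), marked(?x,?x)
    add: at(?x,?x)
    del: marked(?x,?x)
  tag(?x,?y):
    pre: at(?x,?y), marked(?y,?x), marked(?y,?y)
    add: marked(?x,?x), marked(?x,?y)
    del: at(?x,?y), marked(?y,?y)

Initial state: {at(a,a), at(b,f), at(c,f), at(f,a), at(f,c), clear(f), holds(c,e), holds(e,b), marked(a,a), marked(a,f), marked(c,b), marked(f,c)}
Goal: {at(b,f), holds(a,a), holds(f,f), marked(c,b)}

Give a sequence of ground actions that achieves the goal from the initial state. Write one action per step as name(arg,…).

swap(a); tag(f,a); free(f); swap(f)

1. swap(a)  →  {at(b,f), at(c,f), at(f,a), at(f,c), clear(f), holds(a,a), holds(c,e), holds(e,b), marked(a,a), marked(a,f), marked(c,b), marked(f,c)}
2. tag(f,a)  →  {at(b,f), at(c,f), at(f,c), clear(f), holds(a,a), holds(c,e), holds(e,b), marked(a,f), marked(c,b), marked(f,a), marked(f,c), marked(f,f)}
3. free(f)  →  {at(b,f), at(c,f), at(f,c), at(f,f), clear(f), holds(a,a), holds(c,e), holds(e,b), marked(a,f), marked(c,b), marked(f,a), marked(f,c)}
4. swap(f)  →  {at(b,f), at(c,f), at(f,c), clear(f), holds(a,a), holds(c,e), holds(e,b), holds(f,f), marked(a,f), marked(c,b), marked(f,a), marked(f,c)}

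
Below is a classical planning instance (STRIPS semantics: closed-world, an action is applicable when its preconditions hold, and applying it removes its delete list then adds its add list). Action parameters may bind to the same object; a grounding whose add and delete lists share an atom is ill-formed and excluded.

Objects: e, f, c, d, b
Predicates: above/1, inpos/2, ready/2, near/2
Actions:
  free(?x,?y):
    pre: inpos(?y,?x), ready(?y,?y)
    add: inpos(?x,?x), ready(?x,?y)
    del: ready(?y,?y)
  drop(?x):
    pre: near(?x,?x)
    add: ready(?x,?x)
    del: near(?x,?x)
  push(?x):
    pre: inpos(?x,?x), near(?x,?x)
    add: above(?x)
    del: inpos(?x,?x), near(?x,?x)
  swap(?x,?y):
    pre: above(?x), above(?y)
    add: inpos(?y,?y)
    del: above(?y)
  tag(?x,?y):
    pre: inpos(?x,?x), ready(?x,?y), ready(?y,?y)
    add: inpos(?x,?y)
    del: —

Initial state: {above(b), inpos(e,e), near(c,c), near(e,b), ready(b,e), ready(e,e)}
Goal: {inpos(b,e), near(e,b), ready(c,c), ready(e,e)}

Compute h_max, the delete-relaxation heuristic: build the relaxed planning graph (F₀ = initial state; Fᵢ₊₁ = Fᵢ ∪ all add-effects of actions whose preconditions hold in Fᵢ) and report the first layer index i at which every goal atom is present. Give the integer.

2

F0 = init (6 atoms)
F1 = F0 ∪ {inpos(b,b), ready(c,c)}  (8 atoms)
F2 = F1 ∪ {inpos(b,e)}  (9 atoms)
goal ⊆ F2  ⇒  h_max = 2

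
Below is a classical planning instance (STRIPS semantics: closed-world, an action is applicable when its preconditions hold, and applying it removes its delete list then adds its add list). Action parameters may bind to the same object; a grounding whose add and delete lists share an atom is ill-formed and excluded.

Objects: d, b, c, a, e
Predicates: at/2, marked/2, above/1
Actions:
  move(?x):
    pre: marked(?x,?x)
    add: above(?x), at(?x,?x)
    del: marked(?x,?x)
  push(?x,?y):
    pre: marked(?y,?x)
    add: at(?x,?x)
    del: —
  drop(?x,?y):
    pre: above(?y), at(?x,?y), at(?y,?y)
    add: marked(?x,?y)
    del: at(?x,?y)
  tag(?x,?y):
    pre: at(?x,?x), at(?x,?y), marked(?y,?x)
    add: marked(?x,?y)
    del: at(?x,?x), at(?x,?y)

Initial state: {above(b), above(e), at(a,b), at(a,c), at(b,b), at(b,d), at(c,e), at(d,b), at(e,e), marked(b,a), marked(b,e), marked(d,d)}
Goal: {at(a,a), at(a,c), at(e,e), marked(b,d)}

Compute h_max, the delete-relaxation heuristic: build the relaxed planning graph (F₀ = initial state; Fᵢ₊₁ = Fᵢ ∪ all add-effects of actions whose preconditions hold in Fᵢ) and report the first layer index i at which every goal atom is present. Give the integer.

F0 = init (12 atoms)
F1 = F0 ∪ {above(d), at(a,a), at(d,d), marked(a,b), marked(b,b), marked(c,e), marked(d,b), marked(e,e)}  (20 atoms)
F2 = F1 ∪ {marked(b,d)}  (21 atoms)
goal ⊆ F2  ⇒  h_max = 2

2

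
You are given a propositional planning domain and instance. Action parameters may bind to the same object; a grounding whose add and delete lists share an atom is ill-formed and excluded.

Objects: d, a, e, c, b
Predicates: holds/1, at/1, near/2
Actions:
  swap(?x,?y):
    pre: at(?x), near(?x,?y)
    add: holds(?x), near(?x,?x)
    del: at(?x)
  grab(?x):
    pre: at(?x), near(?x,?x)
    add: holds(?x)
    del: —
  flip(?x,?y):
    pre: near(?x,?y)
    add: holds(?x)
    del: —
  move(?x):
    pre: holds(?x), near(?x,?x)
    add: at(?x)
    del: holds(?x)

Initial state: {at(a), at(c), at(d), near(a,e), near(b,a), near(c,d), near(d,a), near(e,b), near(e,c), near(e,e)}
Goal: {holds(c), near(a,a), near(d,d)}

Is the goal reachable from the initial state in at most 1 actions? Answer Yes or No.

1. swap(d,a)  →  {at(a), at(c), holds(d), near(a,e), near(b,a), near(c,d), near(d,a), near(d,d), near(e,b), near(e,c), near(e,e)}
2. swap(a,e)  →  {at(c), holds(a), holds(d), near(a,a), near(a,e), near(b,a), near(c,d), near(d,a), near(d,d), near(e,b), near(e,c), near(e,e)}
3. swap(c,d)  →  {holds(a), holds(c), holds(d), near(a,a), near(a,e), near(b,a), near(c,c), near(c,d), near(d,a), near(d,d), near(e,b), near(e,c), near(e,e)}
optimal plan length = 3; 3 > 1

No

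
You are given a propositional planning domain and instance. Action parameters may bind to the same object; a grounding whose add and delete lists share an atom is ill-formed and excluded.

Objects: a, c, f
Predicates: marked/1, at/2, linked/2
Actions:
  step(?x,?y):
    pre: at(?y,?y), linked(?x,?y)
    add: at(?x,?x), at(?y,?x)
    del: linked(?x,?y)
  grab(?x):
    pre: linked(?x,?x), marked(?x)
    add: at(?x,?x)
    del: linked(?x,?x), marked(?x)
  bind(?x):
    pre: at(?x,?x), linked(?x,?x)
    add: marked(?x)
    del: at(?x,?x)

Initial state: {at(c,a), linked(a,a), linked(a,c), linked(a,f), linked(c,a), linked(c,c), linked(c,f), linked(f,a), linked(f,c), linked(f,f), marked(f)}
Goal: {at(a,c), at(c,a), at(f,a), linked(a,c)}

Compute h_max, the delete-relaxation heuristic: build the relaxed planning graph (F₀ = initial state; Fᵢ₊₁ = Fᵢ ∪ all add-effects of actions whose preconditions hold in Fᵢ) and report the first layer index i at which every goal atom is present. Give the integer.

3

F0 = init (11 atoms)
F1 = F0 ∪ {at(f,f)}  (12 atoms)
F2 = F1 ∪ {at(a,a), at(c,c), at(f,a), at(f,c)}  (16 atoms)
F3 = F2 ∪ {at(a,c), at(a,f), at(c,f), marked(a), marked(c)}  (21 atoms)
goal ⊆ F3  ⇒  h_max = 3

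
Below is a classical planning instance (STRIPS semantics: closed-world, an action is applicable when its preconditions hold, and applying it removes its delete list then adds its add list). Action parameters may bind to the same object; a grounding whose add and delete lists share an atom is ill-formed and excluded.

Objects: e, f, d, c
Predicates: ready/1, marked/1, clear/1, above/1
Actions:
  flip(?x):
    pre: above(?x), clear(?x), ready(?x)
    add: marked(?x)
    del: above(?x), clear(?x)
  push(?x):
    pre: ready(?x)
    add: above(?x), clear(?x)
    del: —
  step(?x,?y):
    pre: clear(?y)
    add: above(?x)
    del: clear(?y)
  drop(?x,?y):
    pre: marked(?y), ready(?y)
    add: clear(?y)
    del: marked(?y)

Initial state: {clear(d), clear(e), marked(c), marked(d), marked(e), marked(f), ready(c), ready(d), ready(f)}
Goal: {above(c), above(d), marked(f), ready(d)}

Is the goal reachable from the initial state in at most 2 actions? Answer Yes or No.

Yes

1. push(d)  →  {above(d), clear(d), clear(e), marked(c), marked(d), marked(e), marked(f), ready(c), ready(d), ready(f)}
2. push(c)  →  {above(c), above(d), clear(c), clear(d), clear(e), marked(c), marked(d), marked(e), marked(f), ready(c), ready(d), ready(f)}
optimal plan length = 2; 2 ≤ 2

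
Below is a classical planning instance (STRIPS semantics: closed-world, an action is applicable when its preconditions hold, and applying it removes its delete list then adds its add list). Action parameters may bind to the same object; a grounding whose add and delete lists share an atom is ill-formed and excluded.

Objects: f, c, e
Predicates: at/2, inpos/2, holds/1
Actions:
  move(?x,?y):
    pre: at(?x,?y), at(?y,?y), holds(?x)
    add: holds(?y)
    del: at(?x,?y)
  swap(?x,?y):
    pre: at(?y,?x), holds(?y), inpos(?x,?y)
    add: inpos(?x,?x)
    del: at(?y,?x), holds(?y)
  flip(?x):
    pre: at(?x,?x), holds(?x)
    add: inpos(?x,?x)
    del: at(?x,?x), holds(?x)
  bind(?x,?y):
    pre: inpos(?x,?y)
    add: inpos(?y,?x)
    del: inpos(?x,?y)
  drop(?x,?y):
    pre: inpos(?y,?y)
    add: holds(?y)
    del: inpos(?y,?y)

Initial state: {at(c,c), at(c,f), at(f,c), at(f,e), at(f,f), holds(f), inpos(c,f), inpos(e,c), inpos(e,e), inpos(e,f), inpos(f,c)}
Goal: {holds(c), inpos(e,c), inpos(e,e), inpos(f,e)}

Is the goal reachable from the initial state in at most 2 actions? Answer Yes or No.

1. move(f,c)  →  {at(c,c), at(c,f), at(f,e), at(f,f), holds(c), holds(f), inpos(c,f), inpos(e,c), inpos(e,e), inpos(e,f), inpos(f,c)}
2. bind(e,f)  →  {at(c,c), at(c,f), at(f,e), at(f,f), holds(c), holds(f), inpos(c,f), inpos(e,c), inpos(e,e), inpos(f,c), inpos(f,e)}
optimal plan length = 2; 2 ≤ 2

Yes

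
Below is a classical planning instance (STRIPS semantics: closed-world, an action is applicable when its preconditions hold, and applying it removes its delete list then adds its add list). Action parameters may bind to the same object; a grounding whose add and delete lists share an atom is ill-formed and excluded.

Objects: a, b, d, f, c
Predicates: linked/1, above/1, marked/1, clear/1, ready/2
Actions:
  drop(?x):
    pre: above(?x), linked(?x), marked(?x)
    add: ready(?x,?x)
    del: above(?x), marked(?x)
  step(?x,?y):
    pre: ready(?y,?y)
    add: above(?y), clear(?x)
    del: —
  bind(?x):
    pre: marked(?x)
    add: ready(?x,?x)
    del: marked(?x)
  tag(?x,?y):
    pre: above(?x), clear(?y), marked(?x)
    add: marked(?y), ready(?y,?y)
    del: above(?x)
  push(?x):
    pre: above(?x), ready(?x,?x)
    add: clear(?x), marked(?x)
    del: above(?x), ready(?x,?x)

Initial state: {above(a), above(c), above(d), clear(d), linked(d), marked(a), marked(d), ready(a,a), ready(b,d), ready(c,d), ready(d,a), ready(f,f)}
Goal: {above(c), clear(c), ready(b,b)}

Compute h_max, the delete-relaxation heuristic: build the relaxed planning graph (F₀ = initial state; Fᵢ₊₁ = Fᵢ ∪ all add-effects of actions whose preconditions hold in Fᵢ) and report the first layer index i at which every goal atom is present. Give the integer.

2

F0 = init (12 atoms)
F1 = F0 ∪ {above(f), clear(a), clear(b), clear(c), clear(f), ready(d,d)}  (18 atoms)
F2 = F1 ∪ {marked(b), marked(c), marked(f), ready(b,b), ready(c,c)}  (23 atoms)
goal ⊆ F2  ⇒  h_max = 2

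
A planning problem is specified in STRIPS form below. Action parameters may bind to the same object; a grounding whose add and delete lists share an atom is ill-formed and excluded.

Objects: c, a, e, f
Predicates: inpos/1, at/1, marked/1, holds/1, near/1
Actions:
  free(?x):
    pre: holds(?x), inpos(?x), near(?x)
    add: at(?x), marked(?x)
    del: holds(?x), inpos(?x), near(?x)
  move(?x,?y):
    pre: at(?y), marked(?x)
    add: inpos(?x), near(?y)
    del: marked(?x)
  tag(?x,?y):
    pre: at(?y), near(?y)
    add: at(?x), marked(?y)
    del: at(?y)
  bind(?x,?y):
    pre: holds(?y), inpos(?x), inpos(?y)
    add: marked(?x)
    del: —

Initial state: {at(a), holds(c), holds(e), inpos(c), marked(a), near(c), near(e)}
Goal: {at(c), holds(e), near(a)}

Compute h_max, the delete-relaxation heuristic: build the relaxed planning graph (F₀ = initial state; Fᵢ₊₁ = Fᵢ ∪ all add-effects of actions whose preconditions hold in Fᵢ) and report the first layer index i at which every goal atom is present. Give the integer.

1

F0 = init (7 atoms)
F1 = F0 ∪ {at(c), inpos(a), marked(c), near(a)}  (11 atoms)
goal ⊆ F1  ⇒  h_max = 1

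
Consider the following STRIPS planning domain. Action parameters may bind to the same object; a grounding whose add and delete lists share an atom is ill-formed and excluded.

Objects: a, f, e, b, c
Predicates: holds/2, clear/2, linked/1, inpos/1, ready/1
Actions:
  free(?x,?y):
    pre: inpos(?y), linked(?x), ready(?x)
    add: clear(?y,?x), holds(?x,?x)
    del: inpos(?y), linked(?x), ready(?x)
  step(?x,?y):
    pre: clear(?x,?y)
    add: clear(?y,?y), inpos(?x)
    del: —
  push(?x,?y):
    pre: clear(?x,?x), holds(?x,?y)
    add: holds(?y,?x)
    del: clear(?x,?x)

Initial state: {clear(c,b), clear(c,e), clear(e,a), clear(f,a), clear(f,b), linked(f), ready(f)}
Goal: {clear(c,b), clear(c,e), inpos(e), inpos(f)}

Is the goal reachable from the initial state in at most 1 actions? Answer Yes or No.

No

1. step(f,a)  →  {clear(a,a), clear(c,b), clear(c,e), clear(e,a), clear(f,a), clear(f,b), inpos(f), linked(f), ready(f)}
2. step(e,a)  →  {clear(a,a), clear(c,b), clear(c,e), clear(e,a), clear(f,a), clear(f,b), inpos(e), inpos(f), linked(f), ready(f)}
optimal plan length = 2; 2 > 1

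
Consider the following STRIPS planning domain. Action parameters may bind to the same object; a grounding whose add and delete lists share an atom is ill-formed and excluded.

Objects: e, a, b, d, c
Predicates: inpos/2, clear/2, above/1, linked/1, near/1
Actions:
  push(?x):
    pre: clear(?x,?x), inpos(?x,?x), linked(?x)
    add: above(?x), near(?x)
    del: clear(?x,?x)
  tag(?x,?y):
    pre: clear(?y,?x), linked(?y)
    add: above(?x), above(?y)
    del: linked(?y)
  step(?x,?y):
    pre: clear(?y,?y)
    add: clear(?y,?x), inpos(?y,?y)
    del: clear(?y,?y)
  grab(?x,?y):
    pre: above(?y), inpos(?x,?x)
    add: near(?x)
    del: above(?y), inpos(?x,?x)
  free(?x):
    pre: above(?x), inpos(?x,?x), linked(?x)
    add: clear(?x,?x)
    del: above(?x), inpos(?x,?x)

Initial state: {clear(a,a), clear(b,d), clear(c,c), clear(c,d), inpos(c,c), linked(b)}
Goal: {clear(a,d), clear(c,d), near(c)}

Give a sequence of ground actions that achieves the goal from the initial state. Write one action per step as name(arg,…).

tag(d,b); step(d,a); grab(c,b)

1. tag(d,b)  →  {above(b), above(d), clear(a,a), clear(b,d), clear(c,c), clear(c,d), inpos(c,c)}
2. step(d,a)  →  {above(b), above(d), clear(a,d), clear(b,d), clear(c,c), clear(c,d), inpos(a,a), inpos(c,c)}
3. grab(c,b)  →  {above(d), clear(a,d), clear(b,d), clear(c,c), clear(c,d), inpos(a,a), near(c)}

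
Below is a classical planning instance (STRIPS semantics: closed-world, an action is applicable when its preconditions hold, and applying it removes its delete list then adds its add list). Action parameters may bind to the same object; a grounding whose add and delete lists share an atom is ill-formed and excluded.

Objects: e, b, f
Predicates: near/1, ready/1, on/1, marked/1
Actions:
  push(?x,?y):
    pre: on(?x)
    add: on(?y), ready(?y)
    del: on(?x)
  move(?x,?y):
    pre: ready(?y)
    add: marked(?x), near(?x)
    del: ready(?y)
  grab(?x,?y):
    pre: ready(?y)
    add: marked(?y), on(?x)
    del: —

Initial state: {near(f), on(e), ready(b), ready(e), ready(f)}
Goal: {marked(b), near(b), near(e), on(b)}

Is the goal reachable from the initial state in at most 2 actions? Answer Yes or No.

1. push(e,b)  →  {near(f), on(b), ready(b), ready(e), ready(f)}
2. move(e,e)  →  {marked(e), near(e), near(f), on(b), ready(b), ready(f)}
3. move(b,b)  →  {marked(b), marked(e), near(b), near(e), near(f), on(b), ready(f)}
optimal plan length = 3; 3 > 2

No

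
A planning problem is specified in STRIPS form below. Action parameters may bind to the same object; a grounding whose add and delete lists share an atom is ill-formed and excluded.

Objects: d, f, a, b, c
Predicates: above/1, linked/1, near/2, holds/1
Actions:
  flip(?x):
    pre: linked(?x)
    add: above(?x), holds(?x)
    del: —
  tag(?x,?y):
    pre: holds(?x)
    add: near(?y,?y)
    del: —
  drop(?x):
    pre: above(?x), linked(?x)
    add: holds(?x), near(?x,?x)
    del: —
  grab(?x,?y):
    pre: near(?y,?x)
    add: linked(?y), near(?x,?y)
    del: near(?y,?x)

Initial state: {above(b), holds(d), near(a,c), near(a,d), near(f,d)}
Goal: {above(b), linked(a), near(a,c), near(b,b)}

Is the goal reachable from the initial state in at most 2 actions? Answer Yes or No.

Yes

1. tag(d,b)  →  {above(b), holds(d), near(a,c), near(a,d), near(b,b), near(f,d)}
2. grab(d,a)  →  {above(b), holds(d), linked(a), near(a,c), near(b,b), near(d,a), near(f,d)}
optimal plan length = 2; 2 ≤ 2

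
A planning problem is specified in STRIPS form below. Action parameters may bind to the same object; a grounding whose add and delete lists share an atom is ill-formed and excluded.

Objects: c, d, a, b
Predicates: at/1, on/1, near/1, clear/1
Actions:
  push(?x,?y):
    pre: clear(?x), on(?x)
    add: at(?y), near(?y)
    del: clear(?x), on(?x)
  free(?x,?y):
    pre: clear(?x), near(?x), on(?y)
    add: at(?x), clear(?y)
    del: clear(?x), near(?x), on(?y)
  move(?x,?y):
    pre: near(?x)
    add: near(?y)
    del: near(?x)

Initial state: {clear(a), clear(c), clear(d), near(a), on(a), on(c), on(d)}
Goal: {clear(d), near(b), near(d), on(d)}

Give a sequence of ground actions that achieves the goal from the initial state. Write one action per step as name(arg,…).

push(c,d); push(a,b)

1. push(c,d)  →  {at(d), clear(a), clear(d), near(a), near(d), on(a), on(d)}
2. push(a,b)  →  {at(b), at(d), clear(d), near(a), near(b), near(d), on(d)}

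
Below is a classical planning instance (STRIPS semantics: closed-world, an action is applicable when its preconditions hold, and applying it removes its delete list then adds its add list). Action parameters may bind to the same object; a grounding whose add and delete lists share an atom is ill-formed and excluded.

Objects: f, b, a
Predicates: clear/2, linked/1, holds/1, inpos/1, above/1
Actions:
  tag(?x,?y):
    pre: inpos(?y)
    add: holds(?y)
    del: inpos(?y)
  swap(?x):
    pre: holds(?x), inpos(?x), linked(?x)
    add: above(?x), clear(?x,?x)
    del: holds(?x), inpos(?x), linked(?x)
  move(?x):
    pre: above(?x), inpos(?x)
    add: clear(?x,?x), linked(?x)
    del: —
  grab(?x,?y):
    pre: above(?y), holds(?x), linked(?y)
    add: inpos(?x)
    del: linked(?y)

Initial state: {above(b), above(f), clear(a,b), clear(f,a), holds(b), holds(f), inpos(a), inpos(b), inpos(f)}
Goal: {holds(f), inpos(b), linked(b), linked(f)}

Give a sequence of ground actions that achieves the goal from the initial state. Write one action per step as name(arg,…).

move(f); move(b)

1. move(f)  →  {above(b), above(f), clear(a,b), clear(f,a), clear(f,f), holds(b), holds(f), inpos(a), inpos(b), inpos(f), linked(f)}
2. move(b)  →  {above(b), above(f), clear(a,b), clear(b,b), clear(f,a), clear(f,f), holds(b), holds(f), inpos(a), inpos(b), inpos(f), linked(b), linked(f)}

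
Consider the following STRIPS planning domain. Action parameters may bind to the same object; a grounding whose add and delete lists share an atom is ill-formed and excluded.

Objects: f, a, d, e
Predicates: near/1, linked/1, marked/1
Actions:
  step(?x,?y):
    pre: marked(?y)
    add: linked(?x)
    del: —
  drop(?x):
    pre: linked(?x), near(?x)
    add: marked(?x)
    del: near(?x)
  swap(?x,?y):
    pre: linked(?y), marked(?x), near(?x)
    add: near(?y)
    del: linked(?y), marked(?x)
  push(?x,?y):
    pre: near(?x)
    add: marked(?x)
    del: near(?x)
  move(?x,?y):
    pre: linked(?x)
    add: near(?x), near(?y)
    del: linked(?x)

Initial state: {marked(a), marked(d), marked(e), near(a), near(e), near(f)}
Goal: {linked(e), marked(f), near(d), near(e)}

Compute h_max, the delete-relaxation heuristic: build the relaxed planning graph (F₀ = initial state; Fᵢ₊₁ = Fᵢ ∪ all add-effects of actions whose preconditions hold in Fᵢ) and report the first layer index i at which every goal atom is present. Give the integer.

F0 = init (6 atoms)
F1 = F0 ∪ {linked(a), linked(d), linked(e), linked(f), marked(f)}  (11 atoms)
F2 = F1 ∪ {near(d)}  (12 atoms)
goal ⊆ F2  ⇒  h_max = 2

2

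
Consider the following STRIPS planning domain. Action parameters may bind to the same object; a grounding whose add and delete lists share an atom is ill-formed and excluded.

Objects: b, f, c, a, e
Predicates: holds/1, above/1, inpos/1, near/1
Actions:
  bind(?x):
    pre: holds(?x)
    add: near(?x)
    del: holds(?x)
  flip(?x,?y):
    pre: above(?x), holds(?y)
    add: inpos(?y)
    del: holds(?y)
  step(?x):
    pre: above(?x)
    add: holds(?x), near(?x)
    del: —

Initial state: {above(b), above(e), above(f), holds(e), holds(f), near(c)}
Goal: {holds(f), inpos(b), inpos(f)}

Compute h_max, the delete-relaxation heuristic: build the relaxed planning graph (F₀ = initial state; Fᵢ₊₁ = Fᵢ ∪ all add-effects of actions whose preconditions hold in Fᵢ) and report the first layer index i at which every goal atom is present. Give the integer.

2

F0 = init (6 atoms)
F1 = F0 ∪ {holds(b), inpos(e), inpos(f), near(b), near(e), near(f)}  (12 atoms)
F2 = F1 ∪ {inpos(b)}  (13 atoms)
goal ⊆ F2  ⇒  h_max = 2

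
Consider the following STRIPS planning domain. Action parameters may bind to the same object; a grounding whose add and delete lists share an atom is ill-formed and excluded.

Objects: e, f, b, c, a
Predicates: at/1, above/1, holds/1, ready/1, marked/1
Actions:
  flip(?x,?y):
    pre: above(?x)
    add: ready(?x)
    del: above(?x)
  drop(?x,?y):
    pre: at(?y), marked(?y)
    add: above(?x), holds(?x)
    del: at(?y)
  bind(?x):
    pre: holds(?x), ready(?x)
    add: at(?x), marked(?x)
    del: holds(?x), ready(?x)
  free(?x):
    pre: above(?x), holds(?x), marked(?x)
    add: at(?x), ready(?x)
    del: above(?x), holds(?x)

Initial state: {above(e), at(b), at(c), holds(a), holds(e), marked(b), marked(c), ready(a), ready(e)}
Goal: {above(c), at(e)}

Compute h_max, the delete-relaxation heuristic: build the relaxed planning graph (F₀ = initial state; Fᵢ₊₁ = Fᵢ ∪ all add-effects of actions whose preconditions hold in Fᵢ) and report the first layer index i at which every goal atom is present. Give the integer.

1

F0 = init (9 atoms)
F1 = F0 ∪ {above(a), above(b), above(c), above(f), at(a), at(e), holds(b), holds(c), holds(f), marked(a), marked(e)}  (20 atoms)
goal ⊆ F1  ⇒  h_max = 1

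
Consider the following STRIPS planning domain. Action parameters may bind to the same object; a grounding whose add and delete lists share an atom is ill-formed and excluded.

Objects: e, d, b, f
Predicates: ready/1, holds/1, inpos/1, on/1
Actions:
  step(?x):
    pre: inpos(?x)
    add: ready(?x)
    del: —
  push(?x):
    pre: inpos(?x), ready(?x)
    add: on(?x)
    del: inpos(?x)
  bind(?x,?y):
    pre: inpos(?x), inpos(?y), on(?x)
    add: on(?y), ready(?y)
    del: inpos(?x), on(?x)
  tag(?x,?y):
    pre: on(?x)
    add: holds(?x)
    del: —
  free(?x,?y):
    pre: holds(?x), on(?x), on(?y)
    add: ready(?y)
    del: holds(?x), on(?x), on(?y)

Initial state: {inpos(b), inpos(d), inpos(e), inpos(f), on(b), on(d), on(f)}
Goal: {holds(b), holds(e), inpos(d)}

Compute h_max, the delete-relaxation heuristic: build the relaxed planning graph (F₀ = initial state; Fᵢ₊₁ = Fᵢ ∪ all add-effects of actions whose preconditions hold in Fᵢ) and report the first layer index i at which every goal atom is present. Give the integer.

2

F0 = init (7 atoms)
F1 = F0 ∪ {holds(b), holds(d), holds(f), on(e), ready(b), ready(d), ready(e), ready(f)}  (15 atoms)
F2 = F1 ∪ {holds(e)}  (16 atoms)
goal ⊆ F2  ⇒  h_max = 2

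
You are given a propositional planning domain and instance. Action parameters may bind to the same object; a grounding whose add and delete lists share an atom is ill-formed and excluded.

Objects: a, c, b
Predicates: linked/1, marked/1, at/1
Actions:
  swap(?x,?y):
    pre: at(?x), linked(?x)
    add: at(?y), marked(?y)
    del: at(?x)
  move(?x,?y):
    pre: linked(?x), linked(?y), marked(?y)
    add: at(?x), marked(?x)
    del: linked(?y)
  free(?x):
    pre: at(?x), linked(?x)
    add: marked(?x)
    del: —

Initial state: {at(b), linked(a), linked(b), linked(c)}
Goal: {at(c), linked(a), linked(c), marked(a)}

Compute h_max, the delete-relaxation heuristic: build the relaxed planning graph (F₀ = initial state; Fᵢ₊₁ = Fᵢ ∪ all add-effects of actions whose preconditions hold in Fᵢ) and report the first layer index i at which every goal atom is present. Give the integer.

1

F0 = init (4 atoms)
F1 = F0 ∪ {at(a), at(c), marked(a), marked(b), marked(c)}  (9 atoms)
goal ⊆ F1  ⇒  h_max = 1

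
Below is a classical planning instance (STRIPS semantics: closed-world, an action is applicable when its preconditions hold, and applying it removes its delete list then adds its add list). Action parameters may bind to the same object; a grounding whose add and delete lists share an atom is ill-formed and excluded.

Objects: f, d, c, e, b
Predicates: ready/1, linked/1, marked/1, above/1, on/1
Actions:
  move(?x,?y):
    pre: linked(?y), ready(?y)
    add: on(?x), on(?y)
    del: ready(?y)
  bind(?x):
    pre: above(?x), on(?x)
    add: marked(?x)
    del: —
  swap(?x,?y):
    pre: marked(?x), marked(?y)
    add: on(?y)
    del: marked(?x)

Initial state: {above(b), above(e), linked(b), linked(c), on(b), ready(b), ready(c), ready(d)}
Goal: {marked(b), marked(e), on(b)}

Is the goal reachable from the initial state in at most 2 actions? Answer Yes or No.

1. move(e,c)  →  {above(b), above(e), linked(b), linked(c), on(b), on(c), on(e), ready(b), ready(d)}
2. bind(e)  →  {above(b), above(e), linked(b), linked(c), marked(e), on(b), on(c), on(e), ready(b), ready(d)}
3. bind(b)  →  {above(b), above(e), linked(b), linked(c), marked(b), marked(e), on(b), on(c), on(e), ready(b), ready(d)}
optimal plan length = 3; 3 > 2

No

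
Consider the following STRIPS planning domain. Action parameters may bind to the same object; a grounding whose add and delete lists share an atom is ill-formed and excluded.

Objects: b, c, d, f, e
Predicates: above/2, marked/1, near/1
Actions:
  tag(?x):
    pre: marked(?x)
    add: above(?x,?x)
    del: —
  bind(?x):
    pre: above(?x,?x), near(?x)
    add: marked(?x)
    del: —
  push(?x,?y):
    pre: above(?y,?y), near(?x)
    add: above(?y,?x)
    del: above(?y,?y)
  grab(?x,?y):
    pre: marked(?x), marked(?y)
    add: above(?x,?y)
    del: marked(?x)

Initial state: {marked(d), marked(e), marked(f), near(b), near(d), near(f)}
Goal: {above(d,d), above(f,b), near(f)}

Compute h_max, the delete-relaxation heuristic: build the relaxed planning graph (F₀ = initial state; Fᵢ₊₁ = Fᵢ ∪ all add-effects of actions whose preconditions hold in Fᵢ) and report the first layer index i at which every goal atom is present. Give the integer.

2

F0 = init (6 atoms)
F1 = F0 ∪ {above(d,d), above(d,e), above(d,f), above(e,d), above(e,e), above(e,f), above(f,d), above(f,e), above(f,f)}  (15 atoms)
F2 = F1 ∪ {above(d,b), above(e,b), above(f,b)}  (18 atoms)
goal ⊆ F2  ⇒  h_max = 2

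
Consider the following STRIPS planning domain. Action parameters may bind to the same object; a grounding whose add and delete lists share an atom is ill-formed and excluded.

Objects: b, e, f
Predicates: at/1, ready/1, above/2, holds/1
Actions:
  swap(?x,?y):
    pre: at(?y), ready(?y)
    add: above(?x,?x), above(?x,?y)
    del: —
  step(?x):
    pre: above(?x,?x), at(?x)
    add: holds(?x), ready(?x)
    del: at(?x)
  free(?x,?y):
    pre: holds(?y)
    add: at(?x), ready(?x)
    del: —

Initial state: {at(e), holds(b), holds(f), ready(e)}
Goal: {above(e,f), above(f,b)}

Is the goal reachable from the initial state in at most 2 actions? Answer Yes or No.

1. free(b,b)  →  {at(b), at(e), holds(b), holds(f), ready(b), ready(e)}
2. swap(f,b)  →  {above(f,b), above(f,f), at(b), at(e), holds(b), holds(f), ready(b), ready(e)}
3. free(f,b)  →  {above(f,b), above(f,f), at(b), at(e), at(f), holds(b), holds(f), ready(b), ready(e), ready(f)}
4. swap(e,f)  →  {above(e,e), above(e,f), above(f,b), above(f,f), at(b), at(e), at(f), holds(b), holds(f), ready(b), ready(e), ready(f)}
optimal plan length = 4; 4 > 2

No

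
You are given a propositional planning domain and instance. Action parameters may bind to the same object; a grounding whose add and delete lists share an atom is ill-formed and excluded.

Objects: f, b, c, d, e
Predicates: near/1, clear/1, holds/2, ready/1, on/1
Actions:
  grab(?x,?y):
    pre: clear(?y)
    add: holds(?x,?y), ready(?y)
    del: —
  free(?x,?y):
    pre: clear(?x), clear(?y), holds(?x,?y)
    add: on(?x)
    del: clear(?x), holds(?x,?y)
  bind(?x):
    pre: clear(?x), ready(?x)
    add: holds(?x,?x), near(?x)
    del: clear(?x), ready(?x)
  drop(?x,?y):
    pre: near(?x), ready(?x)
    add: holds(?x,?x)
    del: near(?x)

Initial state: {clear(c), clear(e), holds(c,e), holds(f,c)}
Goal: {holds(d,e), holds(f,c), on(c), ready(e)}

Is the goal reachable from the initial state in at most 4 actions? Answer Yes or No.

Yes

1. grab(d,e)  →  {clear(c), clear(e), holds(c,e), holds(d,e), holds(f,c), ready(e)}
2. free(c,e)  →  {clear(e), holds(d,e), holds(f,c), on(c), ready(e)}
optimal plan length = 2; 2 ≤ 4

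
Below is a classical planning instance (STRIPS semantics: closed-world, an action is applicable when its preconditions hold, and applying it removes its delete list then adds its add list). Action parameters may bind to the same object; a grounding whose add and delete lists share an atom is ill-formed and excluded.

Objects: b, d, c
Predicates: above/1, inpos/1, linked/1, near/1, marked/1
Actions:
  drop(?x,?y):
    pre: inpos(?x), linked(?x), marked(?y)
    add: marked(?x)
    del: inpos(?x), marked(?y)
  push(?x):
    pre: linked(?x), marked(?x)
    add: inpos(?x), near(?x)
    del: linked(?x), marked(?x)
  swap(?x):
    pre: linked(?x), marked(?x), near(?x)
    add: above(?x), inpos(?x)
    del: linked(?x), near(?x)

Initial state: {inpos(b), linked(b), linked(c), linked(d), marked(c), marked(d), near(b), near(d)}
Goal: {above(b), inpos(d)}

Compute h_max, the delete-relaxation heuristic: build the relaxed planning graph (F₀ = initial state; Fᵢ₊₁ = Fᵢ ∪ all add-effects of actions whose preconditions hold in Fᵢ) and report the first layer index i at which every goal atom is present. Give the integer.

2

F0 = init (8 atoms)
F1 = F0 ∪ {above(d), inpos(c), inpos(d), marked(b), near(c)}  (13 atoms)
F2 = F1 ∪ {above(b), above(c)}  (15 atoms)
goal ⊆ F2  ⇒  h_max = 2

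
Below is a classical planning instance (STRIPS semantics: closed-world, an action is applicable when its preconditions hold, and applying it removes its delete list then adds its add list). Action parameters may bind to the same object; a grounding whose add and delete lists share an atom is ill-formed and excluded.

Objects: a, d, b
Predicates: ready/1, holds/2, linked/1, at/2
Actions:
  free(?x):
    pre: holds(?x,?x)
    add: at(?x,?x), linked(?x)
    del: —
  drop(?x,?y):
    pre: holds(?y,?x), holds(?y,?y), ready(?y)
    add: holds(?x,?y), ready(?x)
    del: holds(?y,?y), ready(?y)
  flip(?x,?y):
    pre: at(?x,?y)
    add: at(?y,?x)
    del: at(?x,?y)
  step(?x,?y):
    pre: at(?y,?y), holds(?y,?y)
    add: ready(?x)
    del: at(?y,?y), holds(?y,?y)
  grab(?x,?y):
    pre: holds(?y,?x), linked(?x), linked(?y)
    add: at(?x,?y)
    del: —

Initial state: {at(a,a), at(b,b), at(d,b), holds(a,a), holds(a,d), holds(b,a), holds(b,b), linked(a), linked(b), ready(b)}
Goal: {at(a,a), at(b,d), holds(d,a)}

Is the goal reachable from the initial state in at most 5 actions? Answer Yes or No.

Yes

1. drop(a,b)  →  {at(a,a), at(b,b), at(d,b), holds(a,a), holds(a,b), holds(a,d), holds(b,a), linked(a), linked(b), ready(a)}
2. drop(d,a)  →  {at(a,a), at(b,b), at(d,b), holds(a,b), holds(a,d), holds(b,a), holds(d,a), linked(a), linked(b), ready(d)}
3. flip(d,b)  →  {at(a,a), at(b,b), at(b,d), holds(a,b), holds(a,d), holds(b,a), holds(d,a), linked(a), linked(b), ready(d)}
optimal plan length = 3; 3 ≤ 5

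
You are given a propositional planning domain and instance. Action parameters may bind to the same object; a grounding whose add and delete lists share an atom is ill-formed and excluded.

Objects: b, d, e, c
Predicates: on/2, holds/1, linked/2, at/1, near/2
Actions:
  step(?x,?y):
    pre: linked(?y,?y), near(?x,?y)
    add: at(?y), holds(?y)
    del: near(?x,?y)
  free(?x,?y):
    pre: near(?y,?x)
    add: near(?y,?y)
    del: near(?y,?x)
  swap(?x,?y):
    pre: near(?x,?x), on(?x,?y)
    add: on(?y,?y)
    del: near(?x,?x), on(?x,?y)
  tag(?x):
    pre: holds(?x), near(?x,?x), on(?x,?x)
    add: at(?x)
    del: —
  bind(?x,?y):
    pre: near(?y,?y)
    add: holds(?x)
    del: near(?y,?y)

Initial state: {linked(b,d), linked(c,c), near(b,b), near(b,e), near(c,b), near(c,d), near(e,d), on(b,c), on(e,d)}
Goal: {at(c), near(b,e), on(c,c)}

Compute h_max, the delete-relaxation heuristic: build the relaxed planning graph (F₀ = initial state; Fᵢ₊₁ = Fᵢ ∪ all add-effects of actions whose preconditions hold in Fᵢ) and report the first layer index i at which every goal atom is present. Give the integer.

F0 = init (9 atoms)
F1 = F0 ∪ {holds(b), holds(c), holds(d), holds(e), near(c,c), near(e,e), on(c,c)}  (16 atoms)
F2 = F1 ∪ {at(c), on(d,d)}  (18 atoms)
goal ⊆ F2  ⇒  h_max = 2

2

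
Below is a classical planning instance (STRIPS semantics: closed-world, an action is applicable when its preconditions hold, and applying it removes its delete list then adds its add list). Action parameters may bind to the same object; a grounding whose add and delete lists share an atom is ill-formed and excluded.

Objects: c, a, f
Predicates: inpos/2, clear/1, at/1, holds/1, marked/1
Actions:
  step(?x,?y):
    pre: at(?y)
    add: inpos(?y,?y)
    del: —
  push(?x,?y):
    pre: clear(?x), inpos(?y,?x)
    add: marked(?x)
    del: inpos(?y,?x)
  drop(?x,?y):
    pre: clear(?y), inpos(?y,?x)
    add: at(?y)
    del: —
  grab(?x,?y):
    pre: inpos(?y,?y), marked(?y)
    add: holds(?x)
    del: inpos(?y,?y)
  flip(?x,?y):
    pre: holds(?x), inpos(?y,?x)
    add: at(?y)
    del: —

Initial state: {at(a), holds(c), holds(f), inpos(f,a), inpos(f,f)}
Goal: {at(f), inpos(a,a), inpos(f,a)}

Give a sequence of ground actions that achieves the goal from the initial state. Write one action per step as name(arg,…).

step(c,a); flip(f,f)

1. step(c,a)  →  {at(a), holds(c), holds(f), inpos(a,a), inpos(f,a), inpos(f,f)}
2. flip(f,f)  →  {at(a), at(f), holds(c), holds(f), inpos(a,a), inpos(f,a), inpos(f,f)}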